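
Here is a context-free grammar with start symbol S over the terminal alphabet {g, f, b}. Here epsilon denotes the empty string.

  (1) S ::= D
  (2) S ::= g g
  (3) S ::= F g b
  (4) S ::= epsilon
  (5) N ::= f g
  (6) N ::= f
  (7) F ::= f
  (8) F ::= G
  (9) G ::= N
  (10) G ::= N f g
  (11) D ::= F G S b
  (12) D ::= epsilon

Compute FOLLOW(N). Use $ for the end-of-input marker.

FIRST(N): from N::=f g we get {f}; from N::=f we get {f}. So FIRST(N) = {f}.
FIRST(G): from G::=N we get {f}; from G::=N f g we get {f}. So FIRST(G) = {f}.
FIRST(F): from F::=f we get {f}; from F::=G we get {f}. So FIRST(F) = {f}.
FIRST(D): from D::=F G S b we get {f}; from D::=epsilon we get {epsilon}. So FIRST(D) = {epsilon, f}.
FIRST(S): from S::=D we get {epsilon, f}; from S::=g g we get {g}; from S::=F g b we get {f}; from S::=epsilon we get {epsilon}. So FIRST(S) = {epsilon, f, g}.
FOLLOW(S) includes $ since S is the start symbol.
FOLLOW(S): in D::=F G S b, S is followed by b with FIRST {b}. Thus FOLLOW(S) = {$, b}.
FOLLOW(F): in S::=F g b, F is followed by g b with FIRST {g}; in D::=F G S b, F is followed by G S b with FIRST {f}. Thus FOLLOW(F) = {f, g}.
FOLLOW(G): in F::=G, the suffix after G is empty, so FOLLOW(G) ⊇ FOLLOW(F) = {f, g}; in D::=F G S b, G is followed by S b with FIRST {b, f, g}. Thus FOLLOW(G) = {b, f, g}.
FOLLOW(N): in G::=N, the suffix after N is empty, so FOLLOW(N) ⊇ FOLLOW(G) = {b, f, g}; in G::=N f g, N is followed by f g with FIRST {f}. Thus FOLLOW(N) = {b, f, g}.
FOLLOW(D): in S::=D, the suffix after D is empty, so FOLLOW(D) ⊇ FOLLOW(S) = {$, b}. Thus FOLLOW(D) = {$, b}.

{b, f, g}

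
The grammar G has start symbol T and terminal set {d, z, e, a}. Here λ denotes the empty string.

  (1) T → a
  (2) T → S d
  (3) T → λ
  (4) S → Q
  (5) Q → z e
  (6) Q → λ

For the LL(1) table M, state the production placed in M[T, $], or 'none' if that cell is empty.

FIRST(Q): from Q→z e we get {z}; from Q→λ we get {λ}. So FIRST(Q) = {λ, z}.
FIRST(S): from S→Q we get {λ, z}. So FIRST(S) = {λ, z}.
FIRST(T): from T→a we get {a}; from T→S d we get {d, z}; from T→λ we get {λ}. So FIRST(T) = {λ, a, d, z}.
FOLLOW(T) includes $ since T is the start symbol.
FOLLOW(T): T appears on no right-hand side. Thus FOLLOW(T) = {$}.
For T → a: FIRST(a) = {a}, so it goes in M[T, t] for t ∈ {a}.
For T → S d: FIRST(S d) = {d, z}, so it goes in M[T, t] for t ∈ {d, z}.
For T → λ: FIRST(λ) = {λ}, so it goes in M[T, t] for t ∈ {}; since λ ∈ FIRST, also for every t ∈ FOLLOW(T) = {$}.

T → λ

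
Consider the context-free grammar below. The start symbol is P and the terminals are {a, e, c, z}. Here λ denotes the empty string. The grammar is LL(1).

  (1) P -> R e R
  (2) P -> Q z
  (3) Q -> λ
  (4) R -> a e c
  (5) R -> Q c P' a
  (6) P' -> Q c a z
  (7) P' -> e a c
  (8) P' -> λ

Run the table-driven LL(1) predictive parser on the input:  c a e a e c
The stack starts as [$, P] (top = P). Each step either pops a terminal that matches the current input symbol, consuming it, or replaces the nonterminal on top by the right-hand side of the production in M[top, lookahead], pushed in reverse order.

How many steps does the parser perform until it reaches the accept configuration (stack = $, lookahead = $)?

step 1: stack=$ P  input=c a e a e c $  — expand P -> R e R
step 2: stack=$ R e R  input=c a e a e c $  — expand R -> Q c P' a
step 3: stack=$ R e a P' c Q  input=c a e a e c $  — expand Q -> λ
step 4: stack=$ R e a P' c  input=c a e a e c $  — match c
step 5: stack=$ R e a P'  input=a e a e c $  — expand P' -> λ
step 6: stack=$ R e a  input=a e a e c $  — match a
step 7: stack=$ R e  input=e a e c $  — match e
step 8: stack=$ R  input=a e c $  — expand R -> a e c
step 9: stack=$ c e a  input=a e c $  — match a
step 10: stack=$ c e  input=e c $  — match e
step 11: stack=$ c  input=c $  — match c
Accept reached after 11 steps.

11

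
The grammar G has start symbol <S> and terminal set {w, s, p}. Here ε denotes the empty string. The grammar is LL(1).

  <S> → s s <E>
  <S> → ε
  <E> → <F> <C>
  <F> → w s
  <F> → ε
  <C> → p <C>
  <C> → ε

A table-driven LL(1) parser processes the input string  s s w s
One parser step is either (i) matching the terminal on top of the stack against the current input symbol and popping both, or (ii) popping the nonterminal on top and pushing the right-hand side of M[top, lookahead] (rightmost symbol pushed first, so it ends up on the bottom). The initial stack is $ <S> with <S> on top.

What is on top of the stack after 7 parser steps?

     Stack      Input      Action
  1  $ <S>      s s w s $  expand <S> → s s <E>
  2  $ <E> s s  s s w s $  match s
  3  $ <E> s    s w s $    match s
  4  $ <E>      w s $      expand <E> → <F> <C>
  5  $ <C> <F>  w s $      expand <F> → w s
  6  $ <C> s w  w s $      match w
  7  $ <C> s    s $        match s
Stack after step 7: $ <C> (top = <C>).

<C>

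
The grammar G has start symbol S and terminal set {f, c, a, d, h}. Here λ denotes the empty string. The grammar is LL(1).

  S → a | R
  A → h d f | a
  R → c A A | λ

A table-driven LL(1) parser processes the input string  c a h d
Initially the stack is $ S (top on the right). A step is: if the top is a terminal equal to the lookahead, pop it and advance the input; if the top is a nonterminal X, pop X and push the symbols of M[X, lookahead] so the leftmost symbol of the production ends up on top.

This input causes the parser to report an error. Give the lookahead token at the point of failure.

     Stack    Input      Action
  1  $ S      c a h d $  expand S → R
  2  $ R      c a h d $  expand R → c A A
  3  $ A A c  c a h d $  match c
  4  $ A A    a h d $    expand A → a
  5  $ A a    a h d $    match a
  6  $ A      h d $      expand A → h d f
  7  $ f d h  h d $      match h
  8  $ f d    d $        match d
  9  $ f      $          error: top is terminal f but lookahead is $

$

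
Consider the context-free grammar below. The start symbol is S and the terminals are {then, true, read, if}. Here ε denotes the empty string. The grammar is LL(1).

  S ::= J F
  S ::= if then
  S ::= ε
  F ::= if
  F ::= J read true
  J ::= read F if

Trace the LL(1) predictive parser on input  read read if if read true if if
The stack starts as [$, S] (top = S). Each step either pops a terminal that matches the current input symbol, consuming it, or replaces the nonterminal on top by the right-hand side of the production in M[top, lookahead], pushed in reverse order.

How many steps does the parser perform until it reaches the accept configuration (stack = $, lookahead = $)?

      Stack                       Input                              Action
   1  $ S                         read read if if read true if if $  expand S ::= J F
   2  $ F J                       read read if if read true if if $  expand J ::= read F if
   3  $ F if F read               read read if if read true if if $  match read
   4  $ F if F                    read if if read true if if $       expand F ::= J read true
   5  $ F if true read J          read if if read true if if $       expand J ::= read F if
   6  $ F if true read if F read  read if if read true if if $       match read
   7  $ F if true read if F       if if read true if if $            expand F ::= if
   8  $ F if true read if if      if if read true if if $            match if
   9  $ F if true read if         if read true if if $               match if
  10  $ F if true read            read true if if $                  match read
  11  $ F if true                 true if if $                       match true
  12  $ F if                      if if $                            match if
  13  $ F                         if $                               expand F ::= if
  14  $ if                        if $                               match if
Accept reached after 14 steps.

14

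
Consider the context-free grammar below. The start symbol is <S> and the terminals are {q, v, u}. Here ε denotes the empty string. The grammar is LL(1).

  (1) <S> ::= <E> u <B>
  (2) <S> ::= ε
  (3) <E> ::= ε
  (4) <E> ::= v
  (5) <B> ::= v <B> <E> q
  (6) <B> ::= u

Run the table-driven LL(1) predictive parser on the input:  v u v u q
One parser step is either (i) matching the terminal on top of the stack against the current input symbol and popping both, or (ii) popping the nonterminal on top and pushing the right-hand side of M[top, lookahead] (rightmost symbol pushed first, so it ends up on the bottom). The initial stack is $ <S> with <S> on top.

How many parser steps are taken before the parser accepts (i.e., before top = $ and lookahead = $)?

10

step 1: stack=$ <S>  input=v u v u q $  — expand <S> ::= <E> u <B>
step 2: stack=$ <B> u <E>  input=v u v u q $  — expand <E> ::= v
step 3: stack=$ <B> u v  input=v u v u q $  — match v
step 4: stack=$ <B> u  input=u v u q $  — match u
step 5: stack=$ <B>  input=v u q $  — expand <B> ::= v <B> <E> q
step 6: stack=$ q <E> <B> v  input=v u q $  — match v
step 7: stack=$ q <E> <B>  input=u q $  — expand <B> ::= u
step 8: stack=$ q <E> u  input=u q $  — match u
step 9: stack=$ q <E>  input=q $  — expand <E> ::= ε
step 10: stack=$ q  input=q $  — match q
Accept reached after 10 steps.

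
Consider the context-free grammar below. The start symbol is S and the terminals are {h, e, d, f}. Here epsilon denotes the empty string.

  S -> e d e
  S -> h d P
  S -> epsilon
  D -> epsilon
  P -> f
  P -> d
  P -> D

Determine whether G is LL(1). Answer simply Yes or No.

Yes

FIRST(S) = {epsilon, e, h}
FIRST(D) = {epsilon}
FIRST(P) = {epsilon, d, f}
FOLLOW(S) = {$}
FOLLOW(D) = {$}
FOLLOW(P) = {$}
Each cell of M receives at most one production.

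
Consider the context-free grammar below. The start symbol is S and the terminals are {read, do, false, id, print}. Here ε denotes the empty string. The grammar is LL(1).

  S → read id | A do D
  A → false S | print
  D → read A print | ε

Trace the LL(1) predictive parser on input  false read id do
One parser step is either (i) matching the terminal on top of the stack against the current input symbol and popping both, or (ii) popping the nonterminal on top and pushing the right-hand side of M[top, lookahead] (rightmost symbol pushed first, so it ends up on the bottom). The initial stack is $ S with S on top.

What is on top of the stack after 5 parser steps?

id

step 1: stack=$ S  input=false read id do $  — expand S → A do D
step 2: stack=$ D do A  input=false read id do $  — expand A → false S
step 3: stack=$ D do S false  input=false read id do $  — match false
step 4: stack=$ D do S  input=read id do $  — expand S → read id
step 5: stack=$ D do id read  input=read id do $  — match read
Stack after step 5: $ D do id (top = id).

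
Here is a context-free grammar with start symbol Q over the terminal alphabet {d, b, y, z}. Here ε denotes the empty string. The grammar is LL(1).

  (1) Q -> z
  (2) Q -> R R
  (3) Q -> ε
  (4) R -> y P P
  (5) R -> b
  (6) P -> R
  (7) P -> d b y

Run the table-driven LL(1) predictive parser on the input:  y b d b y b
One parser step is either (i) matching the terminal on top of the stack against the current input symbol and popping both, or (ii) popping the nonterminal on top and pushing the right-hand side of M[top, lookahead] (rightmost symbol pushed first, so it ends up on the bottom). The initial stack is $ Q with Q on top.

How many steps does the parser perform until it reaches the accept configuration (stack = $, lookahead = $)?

step 1: stack=$ Q  input=y b d b y b $  — expand Q -> R R
step 2: stack=$ R R  input=y b d b y b $  — expand R -> y P P
step 3: stack=$ R P P y  input=y b d b y b $  — match y
step 4: stack=$ R P P  input=b d b y b $  — expand P -> R
step 5: stack=$ R P R  input=b d b y b $  — expand R -> b
step 6: stack=$ R P b  input=b d b y b $  — match b
step 7: stack=$ R P  input=d b y b $  — expand P -> d b y
step 8: stack=$ R y b d  input=d b y b $  — match d
step 9: stack=$ R y b  input=b y b $  — match b
step 10: stack=$ R y  input=y b $  — match y
step 11: stack=$ R  input=b $  — expand R -> b
step 12: stack=$ b  input=b $  — match b
Accept reached after 12 steps.

12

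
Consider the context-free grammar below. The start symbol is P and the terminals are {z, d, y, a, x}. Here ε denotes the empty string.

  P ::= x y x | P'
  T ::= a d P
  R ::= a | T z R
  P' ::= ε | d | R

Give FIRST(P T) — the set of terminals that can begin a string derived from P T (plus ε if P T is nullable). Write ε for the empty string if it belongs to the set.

{a, d, x}

FIRST(T): from T::=a d P we get {a}. So FIRST(T) = {a}.
FIRST(R): from R::=a we get {a}; from R::=T z R we get {a}. So FIRST(R) = {a}.
FIRST(P'): from P'::=ε we get {ε}; from P'::=d we get {d}; from P'::=R we get {a}. So FIRST(P') = {ε, a, d}.
FIRST(P): from P::=x y x we get {x}; from P::=P' we get {ε, a, d}. So FIRST(P) = {ε, a, d, x}.
FIRST(P T): take FIRST of each symbol in turn, carrying on past any symbol whose FIRST contains ε; result {a, d, x}.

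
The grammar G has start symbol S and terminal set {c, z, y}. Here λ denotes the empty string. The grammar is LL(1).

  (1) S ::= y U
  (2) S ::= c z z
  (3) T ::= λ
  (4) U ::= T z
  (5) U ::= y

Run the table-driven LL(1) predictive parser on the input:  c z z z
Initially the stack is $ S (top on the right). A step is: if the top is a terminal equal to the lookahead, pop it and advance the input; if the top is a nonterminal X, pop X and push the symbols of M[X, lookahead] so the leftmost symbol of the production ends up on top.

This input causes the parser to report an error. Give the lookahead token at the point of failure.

z

step 1: stack=$ S  input=c z z z $  — expand S ::= c z z
step 2: stack=$ z z c  input=c z z z $  — match c
step 3: stack=$ z z  input=z z z $  — match z
step 4: stack=$ z  input=z z $  — match z
step 5: stack=$  input=z $  — error: stack empty but input remains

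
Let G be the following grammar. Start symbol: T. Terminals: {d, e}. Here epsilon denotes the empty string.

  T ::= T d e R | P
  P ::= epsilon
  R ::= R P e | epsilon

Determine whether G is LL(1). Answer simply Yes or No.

No

FIRST(T) = {epsilon, d}
FIRST(P) = {epsilon}
FIRST(R) = {epsilon, e}
FOLLOW(T) = {$, d}
FOLLOW(P) = {$, d, e}
FOLLOW(R) = {$, d, e}
Cell M[R, e] receives both R ::= R P e and R ::= epsilon — the grammar is not LL(1).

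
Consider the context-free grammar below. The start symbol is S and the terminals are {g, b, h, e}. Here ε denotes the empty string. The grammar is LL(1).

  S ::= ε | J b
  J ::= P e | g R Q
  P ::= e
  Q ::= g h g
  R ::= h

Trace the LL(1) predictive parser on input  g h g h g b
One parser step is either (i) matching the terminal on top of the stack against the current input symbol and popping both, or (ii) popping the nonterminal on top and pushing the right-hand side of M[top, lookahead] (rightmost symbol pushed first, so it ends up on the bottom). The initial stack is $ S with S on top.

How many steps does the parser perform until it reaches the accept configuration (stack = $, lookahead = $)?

10

      Stack      Input          Action
   1  $ S        g h g h g b $  expand S ::= J b
   2  $ b J      g h g h g b $  expand J ::= g R Q
   3  $ b Q R g  g h g h g b $  match g
   4  $ b Q R    h g h g b $    expand R ::= h
   5  $ b Q h    h g h g b $    match h
   6  $ b Q      g h g b $      expand Q ::= g h g
   7  $ b g h g  g h g b $      match g
   8  $ b g h    h g b $        match h
   9  $ b g      g b $          match g
  10  $ b        b $            match b
Accept reached after 10 steps.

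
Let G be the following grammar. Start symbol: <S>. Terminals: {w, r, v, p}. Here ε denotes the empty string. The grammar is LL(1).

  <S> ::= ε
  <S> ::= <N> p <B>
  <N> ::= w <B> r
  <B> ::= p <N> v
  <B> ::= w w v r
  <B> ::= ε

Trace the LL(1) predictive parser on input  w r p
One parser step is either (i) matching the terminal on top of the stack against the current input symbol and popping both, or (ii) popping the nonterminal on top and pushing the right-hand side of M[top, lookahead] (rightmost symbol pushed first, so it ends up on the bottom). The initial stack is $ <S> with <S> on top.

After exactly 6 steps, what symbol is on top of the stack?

step 1: stack=$ <S>  input=w r p $  — expand <S> ::= <N> p <B>
step 2: stack=$ <B> p <N>  input=w r p $  — expand <N> ::= w <B> r
step 3: stack=$ <B> p r <B> w  input=w r p $  — match w
step 4: stack=$ <B> p r <B>  input=r p $  — expand <B> ::= ε
step 5: stack=$ <B> p r  input=r p $  — match r
step 6: stack=$ <B> p  input=p $  — match p
Stack after step 6: $ <B> (top = <B>).

<B>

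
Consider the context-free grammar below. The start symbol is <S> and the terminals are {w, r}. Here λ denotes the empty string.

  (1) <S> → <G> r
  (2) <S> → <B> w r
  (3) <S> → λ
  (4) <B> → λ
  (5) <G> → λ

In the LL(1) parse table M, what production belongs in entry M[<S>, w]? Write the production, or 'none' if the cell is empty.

FIRST(<B>) = {λ}
FIRST(<G>) = {λ}
FIRST(<S>) = {λ, r, w}  (via <G> r, <B> w r)
FOLLOW(<S>) includes $ since <S> is the start symbol.
FOLLOW(<S>): <S> appears on no right-hand side. Thus FOLLOW(<S>) = {$}.
For <S> → <G> r: FIRST(<G> r) = {r}, so it goes in M[<S>, t] for t ∈ {r}.
For <S> → <B> w r: FIRST(<B> w r) = {w}, so it goes in M[<S>, t] for t ∈ {w}.
For <S> → λ: FIRST(λ) = {λ}, so it goes in M[<S>, t] for t ∈ {}; since λ ∈ FIRST, also for every t ∈ FOLLOW(<S>) = {$}.

<S> → <B> w r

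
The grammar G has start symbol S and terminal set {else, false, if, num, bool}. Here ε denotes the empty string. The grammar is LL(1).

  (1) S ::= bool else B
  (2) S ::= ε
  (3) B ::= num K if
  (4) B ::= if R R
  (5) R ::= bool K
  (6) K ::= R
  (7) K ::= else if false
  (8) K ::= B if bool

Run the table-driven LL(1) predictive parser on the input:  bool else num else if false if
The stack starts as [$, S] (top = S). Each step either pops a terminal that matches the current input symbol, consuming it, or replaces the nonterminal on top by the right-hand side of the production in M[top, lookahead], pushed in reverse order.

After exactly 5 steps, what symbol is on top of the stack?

K

step 1: stack=$ S  input=bool else num else if false if $  — expand S ::= bool else B
step 2: stack=$ B else bool  input=bool else num else if false if $  — match bool
step 3: stack=$ B else  input=else num else if false if $  — match else
step 4: stack=$ B  input=num else if false if $  — expand B ::= num K if
step 5: stack=$ if K num  input=num else if false if $  — match num
Stack after step 5: $ if K (top = K).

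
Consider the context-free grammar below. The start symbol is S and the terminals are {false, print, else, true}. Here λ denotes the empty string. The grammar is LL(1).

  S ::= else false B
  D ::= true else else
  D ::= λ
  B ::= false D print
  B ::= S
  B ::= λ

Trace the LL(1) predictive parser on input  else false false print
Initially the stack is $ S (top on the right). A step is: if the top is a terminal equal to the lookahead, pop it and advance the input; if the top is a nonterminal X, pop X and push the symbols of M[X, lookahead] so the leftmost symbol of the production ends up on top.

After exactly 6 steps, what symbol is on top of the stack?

step 1: stack=$ S  input=else false false print $  — expand S ::= else false B
step 2: stack=$ B false else  input=else false false print $  — match else
step 3: stack=$ B false  input=false false print $  — match false
step 4: stack=$ B  input=false print $  — expand B ::= false D print
step 5: stack=$ print D false  input=false print $  — match false
step 6: stack=$ print D  input=print $  — expand D ::= λ
Stack after step 6: $ print (top = print).

print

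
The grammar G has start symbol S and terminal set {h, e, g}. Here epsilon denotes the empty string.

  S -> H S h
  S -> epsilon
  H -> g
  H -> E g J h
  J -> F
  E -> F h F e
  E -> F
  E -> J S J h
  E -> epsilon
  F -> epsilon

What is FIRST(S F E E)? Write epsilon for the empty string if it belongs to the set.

{epsilon, g, h}

FIRST(F) = {epsilon}
FIRST(J) = {epsilon}  (via F)
FIRST(S) = {epsilon, g, h}  (via H S h)
FIRST(E) = {epsilon, g, h}  (via F h F e, F, J S J h)
FIRST(H) = {g, h}  (via E g J h)
FIRST(S F E E): take FIRST of each symbol in turn, carrying on past any symbol whose FIRST contains epsilon; result {epsilon, g, h}.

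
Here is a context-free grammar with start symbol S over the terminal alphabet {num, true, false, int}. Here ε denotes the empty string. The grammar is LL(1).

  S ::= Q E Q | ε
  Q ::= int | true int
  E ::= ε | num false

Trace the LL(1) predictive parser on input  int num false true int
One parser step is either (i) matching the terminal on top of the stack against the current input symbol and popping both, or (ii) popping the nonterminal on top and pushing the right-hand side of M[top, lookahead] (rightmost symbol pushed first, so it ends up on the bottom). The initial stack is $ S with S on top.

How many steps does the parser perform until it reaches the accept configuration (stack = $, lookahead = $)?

     Stack          Input                     Action
  1  $ S            int num false true int $  expand S ::= Q E Q
  2  $ Q E Q        int num false true int $  expand Q ::= int
  3  $ Q E int      int num false true int $  match int
  4  $ Q E          num false true int $      expand E ::= num false
  5  $ Q false num  num false true int $      match num
  6  $ Q false      false true int $          match false
  7  $ Q            true int $                expand Q ::= true int
  8  $ int true     true int $                match true
  9  $ int          int $                     match int
Accept reached after 9 steps.

9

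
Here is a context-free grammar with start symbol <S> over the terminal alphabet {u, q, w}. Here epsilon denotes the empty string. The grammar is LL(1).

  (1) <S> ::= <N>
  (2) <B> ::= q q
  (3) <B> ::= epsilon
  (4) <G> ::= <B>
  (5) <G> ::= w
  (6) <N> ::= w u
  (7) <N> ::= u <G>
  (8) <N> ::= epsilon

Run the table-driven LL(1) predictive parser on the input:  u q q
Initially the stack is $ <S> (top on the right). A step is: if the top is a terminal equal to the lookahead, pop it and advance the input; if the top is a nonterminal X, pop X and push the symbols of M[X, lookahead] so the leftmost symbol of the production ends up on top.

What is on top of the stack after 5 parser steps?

q

step 1: stack=$ <S>  input=u q q $  — expand <S> ::= <N>
step 2: stack=$ <N>  input=u q q $  — expand <N> ::= u <G>
step 3: stack=$ <G> u  input=u q q $  — match u
step 4: stack=$ <G>  input=q q $  — expand <G> ::= <B>
step 5: stack=$ <B>  input=q q $  — expand <B> ::= q q
Stack after step 5: $ q q (top = q).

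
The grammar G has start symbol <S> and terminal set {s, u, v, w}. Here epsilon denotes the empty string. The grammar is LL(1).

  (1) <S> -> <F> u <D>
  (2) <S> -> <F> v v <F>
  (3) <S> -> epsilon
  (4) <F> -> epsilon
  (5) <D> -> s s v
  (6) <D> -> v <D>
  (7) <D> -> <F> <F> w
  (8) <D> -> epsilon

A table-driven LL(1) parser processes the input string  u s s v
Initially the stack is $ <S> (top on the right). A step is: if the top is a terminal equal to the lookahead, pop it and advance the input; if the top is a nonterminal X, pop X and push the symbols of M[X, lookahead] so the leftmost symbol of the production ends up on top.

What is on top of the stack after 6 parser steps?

v

     Stack        Input      Action
  1  $ <S>        u s s v $  expand <S> -> <F> u <D>
  2  $ <D> u <F>  u s s v $  expand <F> -> epsilon
  3  $ <D> u      u s s v $  match u
  4  $ <D>        s s v $    expand <D> -> s s v
  5  $ v s s      s s v $    match s
  6  $ v s        s v $      match s
Stack after step 6: $ v (top = v).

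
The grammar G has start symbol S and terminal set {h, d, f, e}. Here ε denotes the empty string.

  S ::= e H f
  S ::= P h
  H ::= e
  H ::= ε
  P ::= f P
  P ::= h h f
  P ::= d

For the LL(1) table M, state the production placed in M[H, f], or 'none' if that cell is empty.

H ::= ε

FIRST(H): from H::=e we get {e}; from H::=ε we get {ε}. So FIRST(H) = {ε, e}.
FIRST(P): from P::=f P we get {f}; from P::=h h f we get {h}; from P::=d we get {d}. So FIRST(P) = {d, f, h}.
FIRST(S): from S::=e H f we get {e}; from S::=P h we get {d, f, h}. So FIRST(S) = {d, e, f, h}.
FOLLOW(S) includes $ since S is the start symbol.
FOLLOW(H): in S::=e H f, H is followed by f with FIRST {f}. Thus FOLLOW(H) = {f}.
For H ::= e: FIRST(e) = {e}, so it goes in M[H, t] for t ∈ {e}.
For H ::= ε: FIRST(ε) = {ε}, so it goes in M[H, t] for t ∈ {}; since ε ∈ FIRST, also for every t ∈ FOLLOW(H) = {f}.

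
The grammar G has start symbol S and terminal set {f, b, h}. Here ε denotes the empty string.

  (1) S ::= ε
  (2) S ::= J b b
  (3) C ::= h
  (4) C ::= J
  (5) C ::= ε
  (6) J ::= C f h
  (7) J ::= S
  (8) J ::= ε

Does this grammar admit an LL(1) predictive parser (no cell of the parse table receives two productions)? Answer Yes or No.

FIRST(S) = {ε, b, f, h}
FIRST(C) = {ε, b, f, h}
FIRST(J) = {ε, b, f, h}
FOLLOW(S) = {$, b, f}
FOLLOW(C) = {f}
FOLLOW(J) = {b, f}
Cell M[C, f] receives both C ::= J and C ::= ε — the grammar is not LL(1).

No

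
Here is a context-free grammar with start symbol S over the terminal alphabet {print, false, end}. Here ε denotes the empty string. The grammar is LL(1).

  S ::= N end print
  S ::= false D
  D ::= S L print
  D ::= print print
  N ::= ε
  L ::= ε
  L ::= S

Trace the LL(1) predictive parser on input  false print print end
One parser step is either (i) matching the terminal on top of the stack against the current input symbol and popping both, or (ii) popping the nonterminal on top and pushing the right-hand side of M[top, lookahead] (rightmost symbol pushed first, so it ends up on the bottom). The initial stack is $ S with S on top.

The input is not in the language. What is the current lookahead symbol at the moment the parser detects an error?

end

     Stack          Input                    Action
  1  $ S            false print print end $  expand S ::= false D
  2  $ D false      false print print end $  match false
  3  $ D            print print end $        expand D ::= print print
  4  $ print print  print print end $        match print
  5  $ print        print end $              match print
  6  $              end $                    error: stack empty but input remains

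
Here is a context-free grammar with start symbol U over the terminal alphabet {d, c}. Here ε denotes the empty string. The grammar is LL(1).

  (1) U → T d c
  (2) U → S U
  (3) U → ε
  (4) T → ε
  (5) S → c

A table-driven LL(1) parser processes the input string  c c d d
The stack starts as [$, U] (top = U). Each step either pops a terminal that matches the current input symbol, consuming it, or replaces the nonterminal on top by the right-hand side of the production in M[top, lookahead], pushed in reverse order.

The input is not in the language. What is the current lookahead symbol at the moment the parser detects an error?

d

step 1: stack=$ U  input=c c d d $  — expand U → S U
step 2: stack=$ U S  input=c c d d $  — expand S → c
step 3: stack=$ U c  input=c c d d $  — match c
step 4: stack=$ U  input=c d d $  — expand U → S U
step 5: stack=$ U S  input=c d d $  — expand S → c
step 6: stack=$ U c  input=c d d $  — match c
step 7: stack=$ U  input=d d $  — expand U → T d c
step 8: stack=$ c d T  input=d d $  — expand T → ε
step 9: stack=$ c d  input=d d $  — match d
step 10: stack=$ c  input=d $  — error: top is terminal c but lookahead is d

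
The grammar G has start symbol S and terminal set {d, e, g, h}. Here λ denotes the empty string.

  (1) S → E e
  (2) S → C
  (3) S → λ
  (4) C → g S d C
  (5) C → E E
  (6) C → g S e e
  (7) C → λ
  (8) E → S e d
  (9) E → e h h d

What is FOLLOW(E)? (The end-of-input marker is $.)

{$, d, e, g}

FIRST(S): from S→E e we get {e, g}; from S→C we get {λ, e, g}; from S→λ we get {λ}. So FIRST(S) = {λ, e, g}.
FIRST(E): from E→S e d we get {e, g}; from E→e h h d we get {e}. So FIRST(E) = {e, g}.
FIRST(C): from C→g S d C we get {g}; from C→E E we get {e, g}; from C→g S e e we get {g}; from C→λ we get {λ}. So FIRST(C) = {λ, e, g}.
FOLLOW(S) includes $ since S is the start symbol.
FOLLOW(S): in C→g S d C, S is followed by d C with FIRST {d}; in C→g S e e, S is followed by e e with FIRST {e}; in E→S e d, S is followed by e d with FIRST {e}. Thus FOLLOW(S) = {$, d, e}.
FOLLOW(C): in S→C, the suffix after C is empty, so FOLLOW(C) ⊇ FOLLOW(S) = {$, d, e}; in C→g S d C, the suffix after C is empty (adds nothing new). Thus FOLLOW(C) = {$, d, e}.
FOLLOW(E): in S→E e, E is followed by e with FIRST {e}; in C→E E (occurrence 1), E is followed by E with FIRST {e, g}; in C→E E (occurrence 2), the suffix after E is empty, so FOLLOW(E) ⊇ FOLLOW(C) = {$, d, e}. Thus FOLLOW(E) = {$, d, e, g}.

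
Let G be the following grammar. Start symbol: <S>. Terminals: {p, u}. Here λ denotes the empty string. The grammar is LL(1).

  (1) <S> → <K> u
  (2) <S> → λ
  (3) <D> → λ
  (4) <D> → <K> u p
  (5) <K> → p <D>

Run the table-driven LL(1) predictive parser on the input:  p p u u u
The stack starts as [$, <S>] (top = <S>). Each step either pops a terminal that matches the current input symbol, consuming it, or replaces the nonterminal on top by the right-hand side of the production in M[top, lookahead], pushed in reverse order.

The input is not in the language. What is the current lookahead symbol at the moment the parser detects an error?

     Stack          Input        Action
  1  $ <S>          p p u u u $  expand <S> → <K> u
  2  $ u <K>        p p u u u $  expand <K> → p <D>
  3  $ u <D> p      p p u u u $  match p
  4  $ u <D>        p u u u $    expand <D> → <K> u p
  5  $ u p u <K>    p u u u $    expand <K> → p <D>
  6  $ u p u <D> p  p u u u $    match p
  7  $ u p u <D>    u u u $      expand <D> → λ
  8  $ u p u        u u u $      match u
  9  $ u p          u u $        error: top is terminal p but lookahead is u

u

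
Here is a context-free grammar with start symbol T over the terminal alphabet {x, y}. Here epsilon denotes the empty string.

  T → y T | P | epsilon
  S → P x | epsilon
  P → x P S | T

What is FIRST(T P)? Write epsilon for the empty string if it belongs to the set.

FIRST(T) = {epsilon, x, y}  (via P)
FIRST(P) = {epsilon, x, y}  (via T)
FIRST(S) = {epsilon, x, y}  (via P x)
FIRST(T P): take FIRST of each symbol in turn, carrying on past any symbol whose FIRST contains epsilon; result {epsilon, x, y}.

{epsilon, x, y}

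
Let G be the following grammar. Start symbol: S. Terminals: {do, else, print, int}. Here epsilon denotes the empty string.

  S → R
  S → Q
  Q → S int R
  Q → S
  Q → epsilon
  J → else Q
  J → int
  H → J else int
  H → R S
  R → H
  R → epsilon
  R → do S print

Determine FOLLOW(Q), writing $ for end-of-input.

FIRST(J) = {else, int}
FIRST(S) = {epsilon, do, else, int}  (via R, Q)
FIRST(Q) = {epsilon, do, else, int}  (via S int R, S)
FIRST(H) = {epsilon, do, else, int}  (via J else int, R S)
FIRST(R) = {epsilon, do, else, int}  (via H)
FOLLOW(S) includes $ since S is the start symbol.
FOLLOW(J): in H→J else int, J is followed by else int with FIRST {else}. Thus FOLLOW(J) = {else}.
FOLLOW(S): in Q→S int R, S is followed by int R with FIRST {int}; in Q→S, the suffix after S is empty, so FOLLOW(S) ⊇ FOLLOW(Q) = {$, do, else, int, print}; in H→R S, the suffix after S is empty, so FOLLOW(S) ⊇ FOLLOW(H) = {$, do, else, int, print}; in R→do S print, S is followed by print with FIRST {print}. Thus FOLLOW(S) = {$, do, else, int, print}.
FOLLOW(Q): in S→Q, the suffix after Q is empty, so FOLLOW(Q) ⊇ FOLLOW(S) = {$, do, else, int, print}; in J→else Q, the suffix after Q is empty, so FOLLOW(Q) ⊇ FOLLOW(J) = {else}. Thus FOLLOW(Q) = {$, do, else, int, print}.
FOLLOW(H): in R→H, the suffix after H is empty, so FOLLOW(H) ⊇ FOLLOW(R) = {$, do, else, int, print}. Thus FOLLOW(H) = {$, do, else, int, print}.
FOLLOW(R): in S→R, the suffix after R is empty, so FOLLOW(R) ⊇ FOLLOW(S) = {$, do, else, int, print}; in Q→S int R, the suffix after R is empty, so FOLLOW(R) ⊇ FOLLOW(Q) = {$, do, else, int, print}; in H→R S, R is followed by S with FIRST {epsilon, do, else, int}; in H→R S, the suffix after R is nullable, so FOLLOW(R) ⊇ FOLLOW(H) = {$, do, else, int, print}. Thus FOLLOW(R) = {$, do, else, int, print}.

{$, do, else, int, print}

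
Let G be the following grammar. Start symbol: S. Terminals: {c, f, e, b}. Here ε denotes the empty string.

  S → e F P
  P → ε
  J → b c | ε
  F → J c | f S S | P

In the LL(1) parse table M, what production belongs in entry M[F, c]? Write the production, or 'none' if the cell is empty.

F → J c

FIRST(S): from S→e F P we get {e}. So FIRST(S) = {e}.
FIRST(P): from P→ε we get {ε}. So FIRST(P) = {ε}.
FIRST(J): from J→b c we get {b}; from J→ε we get {ε}. So FIRST(J) = {ε, b}.
FIRST(F): from F→J c we get {b, c}; from F→f S S we get {f}; from F→P we get {ε}. So FIRST(F) = {ε, b, c, f}.
FOLLOW(S) includes $ since S is the start symbol.
FOLLOW(S): in F→f S S (occurrence 1), S is followed by S with FIRST {e}; in F→f S S (occurrence 2), the suffix after S is empty, so FOLLOW(S) ⊇ FOLLOW(F) = {$, e}. Thus FOLLOW(S) = {$, e}.
FOLLOW(F): in S→e F P, F is followed by P with FIRST {ε}; in S→e F P, the suffix after F is nullable, so FOLLOW(F) ⊇ FOLLOW(S) = {$, e}. Thus FOLLOW(F) = {$, e}.
For F → J c: FIRST(J c) = {b, c}, so it goes in M[F, t] for t ∈ {b, c}.
For F → f S S: FIRST(f S S) = {f}, so it goes in M[F, t] for t ∈ {f}.
For F → P: FIRST(P) = {ε}, so it goes in M[F, t] for t ∈ {}; since ε ∈ FIRST, also for every t ∈ FOLLOW(F) = {$, e}.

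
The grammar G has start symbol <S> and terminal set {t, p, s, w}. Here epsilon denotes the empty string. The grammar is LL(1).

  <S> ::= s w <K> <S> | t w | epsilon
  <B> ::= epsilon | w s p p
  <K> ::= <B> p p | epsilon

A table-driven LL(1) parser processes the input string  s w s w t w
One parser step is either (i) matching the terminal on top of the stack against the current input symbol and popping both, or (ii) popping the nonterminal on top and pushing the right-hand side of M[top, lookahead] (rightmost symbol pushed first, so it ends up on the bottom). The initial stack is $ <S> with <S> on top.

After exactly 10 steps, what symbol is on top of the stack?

      Stack          Input          Action
   1  $ <S>          s w s w t w $  expand <S> ::= s w <K> <S>
   2  $ <S> <K> w s  s w s w t w $  match s
   3  $ <S> <K> w    w s w t w $    match w
   4  $ <S> <K>      s w t w $      expand <K> ::= epsilon
   5  $ <S>          s w t w $      expand <S> ::= s w <K> <S>
   6  $ <S> <K> w s  s w t w $      match s
   7  $ <S> <K> w    w t w $        match w
   8  $ <S> <K>      t w $          expand <K> ::= epsilon
   9  $ <S>          t w $          expand <S> ::= t w
  10  $ w t          t w $          match t
Stack after step 10: $ w (top = w).

w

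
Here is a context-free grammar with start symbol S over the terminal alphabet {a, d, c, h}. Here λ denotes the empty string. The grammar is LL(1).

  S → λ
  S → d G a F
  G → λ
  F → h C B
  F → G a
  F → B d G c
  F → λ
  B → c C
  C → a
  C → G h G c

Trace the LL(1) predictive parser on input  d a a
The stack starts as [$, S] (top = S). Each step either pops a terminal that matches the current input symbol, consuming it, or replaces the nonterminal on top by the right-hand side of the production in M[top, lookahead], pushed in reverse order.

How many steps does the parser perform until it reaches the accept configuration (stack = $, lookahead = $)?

7

     Stack      Input    Action
  1  $ S        d a a $  expand S → d G a F
  2  $ F a G d  d a a $  match d
  3  $ F a G    a a $    expand G → λ
  4  $ F a      a a $    match a
  5  $ F        a $      expand F → G a
  6  $ a G      a $      expand G → λ
  7  $ a        a $      match a
Accept reached after 7 steps.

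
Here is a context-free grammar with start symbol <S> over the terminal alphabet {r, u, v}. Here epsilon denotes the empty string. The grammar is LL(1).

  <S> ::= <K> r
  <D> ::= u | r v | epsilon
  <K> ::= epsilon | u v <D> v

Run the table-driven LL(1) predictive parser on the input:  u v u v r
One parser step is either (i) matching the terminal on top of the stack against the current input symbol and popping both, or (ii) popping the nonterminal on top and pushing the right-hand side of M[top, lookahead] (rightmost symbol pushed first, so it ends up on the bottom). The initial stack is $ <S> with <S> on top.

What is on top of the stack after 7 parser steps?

     Stack          Input        Action
  1  $ <S>          u v u v r $  expand <S> ::= <K> r
  2  $ r <K>        u v u v r $  expand <K> ::= u v <D> v
  3  $ r v <D> v u  u v u v r $  match u
  4  $ r v <D> v    v u v r $    match v
  5  $ r v <D>      u v r $      expand <D> ::= u
  6  $ r v u        u v r $      match u
  7  $ r v          v r $        match v
Stack after step 7: $ r (top = r).

r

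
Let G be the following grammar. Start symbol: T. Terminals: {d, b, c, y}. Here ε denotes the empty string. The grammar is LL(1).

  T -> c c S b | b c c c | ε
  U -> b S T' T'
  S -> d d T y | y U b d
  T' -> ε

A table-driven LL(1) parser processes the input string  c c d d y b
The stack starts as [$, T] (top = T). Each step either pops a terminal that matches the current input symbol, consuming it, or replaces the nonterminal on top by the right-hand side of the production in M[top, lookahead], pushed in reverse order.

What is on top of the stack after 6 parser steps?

     Stack        Input          Action
  1  $ T          c c d d y b $  expand T -> c c S b
  2  $ b S c c    c c d d y b $  match c
  3  $ b S c      c d d y b $    match c
  4  $ b S        d d y b $      expand S -> d d T y
  5  $ b y T d d  d d y b $      match d
  6  $ b y T d    d y b $        match d
Stack after step 6: $ b y T (top = T).

T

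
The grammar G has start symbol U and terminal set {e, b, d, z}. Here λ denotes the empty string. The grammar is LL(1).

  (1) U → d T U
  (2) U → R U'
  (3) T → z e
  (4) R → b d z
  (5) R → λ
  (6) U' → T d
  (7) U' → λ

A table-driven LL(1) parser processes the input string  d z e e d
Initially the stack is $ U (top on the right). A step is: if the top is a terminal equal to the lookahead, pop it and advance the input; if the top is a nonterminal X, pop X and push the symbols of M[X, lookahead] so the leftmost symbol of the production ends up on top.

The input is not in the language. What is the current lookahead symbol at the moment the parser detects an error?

     Stack    Input        Action
  1  $ U      d z e e d $  expand U → d T U
  2  $ U T d  d z e e d $  match d
  3  $ U T    z e e d $    expand T → z e
  4  $ U e z  z e e d $    match z
  5  $ U e    e e d $      match e
  6  $ U      e d $        error: M[U, e] is empty

e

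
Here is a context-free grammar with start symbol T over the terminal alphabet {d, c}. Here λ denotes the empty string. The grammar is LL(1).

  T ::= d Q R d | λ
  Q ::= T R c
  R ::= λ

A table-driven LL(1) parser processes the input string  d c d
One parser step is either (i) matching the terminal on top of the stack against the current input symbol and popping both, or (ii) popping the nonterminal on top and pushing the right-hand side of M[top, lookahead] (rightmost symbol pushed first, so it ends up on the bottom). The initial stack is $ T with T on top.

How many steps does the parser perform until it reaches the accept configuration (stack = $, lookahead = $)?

8

step 1: stack=$ T  input=d c d $  — expand T ::= d Q R d
step 2: stack=$ d R Q d  input=d c d $  — match d
step 3: stack=$ d R Q  input=c d $  — expand Q ::= T R c
step 4: stack=$ d R c R T  input=c d $  — expand T ::= λ
step 5: stack=$ d R c R  input=c d $  — expand R ::= λ
step 6: stack=$ d R c  input=c d $  — match c
step 7: stack=$ d R  input=d $  — expand R ::= λ
step 8: stack=$ d  input=d $  — match d
Accept reached after 8 steps.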